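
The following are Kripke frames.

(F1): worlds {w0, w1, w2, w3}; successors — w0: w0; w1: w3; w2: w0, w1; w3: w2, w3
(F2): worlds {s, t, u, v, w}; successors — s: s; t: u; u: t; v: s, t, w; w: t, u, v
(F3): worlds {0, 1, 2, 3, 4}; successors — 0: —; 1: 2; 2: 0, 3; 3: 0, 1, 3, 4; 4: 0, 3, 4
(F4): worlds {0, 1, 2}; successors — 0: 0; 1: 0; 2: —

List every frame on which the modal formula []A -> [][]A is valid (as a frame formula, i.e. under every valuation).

Frame correspondent (Sahlqvist): forall x forall y forall z (Rxy & Ryz -> Rxz) — i.e. transitivity.
(F1): fails — Rw3w2 and Rw2w1 but not Rw3w1.
(F2): fails — Rut and Rtu but not Ruu.
(F3): fails — R31 and R12 but not R32.
(F4): satisfies the condition.
Valid on: (F4).

(F4)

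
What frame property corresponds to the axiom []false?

□⊥ is valid iff no world has any successor (otherwise □⊥ fails at any world with one).

Emptiness of R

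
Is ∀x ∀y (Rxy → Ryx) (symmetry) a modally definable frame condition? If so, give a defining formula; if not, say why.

Definable; r → □◇r defines it

The condition is symmetry. A defining modal formula is r → □◇r.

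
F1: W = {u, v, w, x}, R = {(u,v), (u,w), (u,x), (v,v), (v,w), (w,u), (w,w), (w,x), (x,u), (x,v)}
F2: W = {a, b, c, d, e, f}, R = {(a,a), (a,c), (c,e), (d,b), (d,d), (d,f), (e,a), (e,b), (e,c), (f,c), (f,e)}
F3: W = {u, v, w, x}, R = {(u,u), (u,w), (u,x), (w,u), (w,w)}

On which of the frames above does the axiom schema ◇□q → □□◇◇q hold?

Frame correspondent (Sahlqvist): ∀x ∀y ∀z ((xRy ∧ xR²z) → ∃w (yRw ∧ zR²w)) — i.e. a generalized confluence (Geach) condition.
F1: condition met.
F2: fails — aRc, aR²c but no w with cRw and cR²w.
F3: fails — uRu, uR²x but no t with uRt and xR²t.

F1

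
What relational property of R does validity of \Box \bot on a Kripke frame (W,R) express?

Emptiness of R

This schema is the Ver axiom.
It corresponds to emptiness of R: \forall x \forall y \neg Rxy.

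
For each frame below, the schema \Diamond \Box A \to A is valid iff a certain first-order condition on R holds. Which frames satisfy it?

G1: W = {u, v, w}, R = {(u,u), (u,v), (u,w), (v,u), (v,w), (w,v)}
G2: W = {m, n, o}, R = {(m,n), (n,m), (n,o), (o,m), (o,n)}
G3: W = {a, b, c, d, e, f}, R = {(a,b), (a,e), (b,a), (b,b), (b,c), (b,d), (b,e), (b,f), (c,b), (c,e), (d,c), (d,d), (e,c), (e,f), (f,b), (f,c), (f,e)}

none

The schema corresponds to symmetry: \forall x \forall y (Rxy \to Ryx).
G1: fails — Ruw but not Rwu.
G2: fails — Rom but not Rmo.
G3: fails — Rdc but not Rcd.
Valid on no frame.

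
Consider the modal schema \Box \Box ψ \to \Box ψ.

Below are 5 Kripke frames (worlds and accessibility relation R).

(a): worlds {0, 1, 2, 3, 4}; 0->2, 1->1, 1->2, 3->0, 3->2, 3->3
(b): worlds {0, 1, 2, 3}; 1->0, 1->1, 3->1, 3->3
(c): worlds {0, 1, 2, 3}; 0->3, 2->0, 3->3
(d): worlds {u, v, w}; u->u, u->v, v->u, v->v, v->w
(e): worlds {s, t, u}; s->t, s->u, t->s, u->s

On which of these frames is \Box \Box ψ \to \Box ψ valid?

This is the axiom for density; its first-order frame correspondent is \forall x \forall y (Rxy \to \exists z (Rxz \wedge Rzy)).
(a): fails — R02 but no z with R0z and Rz2.
(b): holds.
(c): fails — R20 but no z with R2z and Rz0.
(d): holds.
(e): fails — Rsu but no z with Rsz and Rzu.

(b), (d)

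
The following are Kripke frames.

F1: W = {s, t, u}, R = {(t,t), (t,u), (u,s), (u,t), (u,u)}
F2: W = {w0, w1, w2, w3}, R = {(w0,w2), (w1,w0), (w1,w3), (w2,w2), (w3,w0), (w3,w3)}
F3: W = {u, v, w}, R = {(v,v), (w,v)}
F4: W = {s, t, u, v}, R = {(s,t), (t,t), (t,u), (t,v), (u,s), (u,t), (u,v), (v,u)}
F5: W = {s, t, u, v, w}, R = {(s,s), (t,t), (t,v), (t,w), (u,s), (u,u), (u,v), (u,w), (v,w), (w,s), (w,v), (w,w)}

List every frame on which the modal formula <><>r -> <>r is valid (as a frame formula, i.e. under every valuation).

This is the axiom for a generalized confluence (Geach) condition; its first-order frame correspondent is forall x forall y (x R^2 y -> exists w (y = w & xRw)).
F1: fails — tR²s but no w with s=w and tRw.
F2: fails — w1R²w2 but no w with w2=w and w1Rw.
F3: condition met.
F4: fails — sR²u but no w with u=w and sRw.
F5: fails — tR²s but no w* with s=w* and tRw*.

F3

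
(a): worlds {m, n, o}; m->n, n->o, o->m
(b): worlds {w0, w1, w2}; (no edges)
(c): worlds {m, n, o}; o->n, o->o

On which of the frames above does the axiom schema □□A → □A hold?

The schema corresponds to density: ∀x ∀y (Rxy → ∃z (Rxz ∧ Rzy)).
(a): fails — Rno but no z with Rnz and Rzo.
(b): ✓.
(c): ✓.
Valid on: (b), (c).

(b), (c)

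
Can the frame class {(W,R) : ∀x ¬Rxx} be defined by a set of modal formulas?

Any modally definable frame class is closed under surjective bounded morphisms.
The 5-cycle (worlds s,t,u,v,w with s→t→u→v→w→s) is irreflexive, and the map sending every world to a single reflexive point • is a surjective bounded morphism (forth: every edge maps to (•,•); back: every world has a successor). So any modal formula valid on the 5-cycle is also valid on the reflexive point, which is not irreflexive.
So the class is not modally definable.

No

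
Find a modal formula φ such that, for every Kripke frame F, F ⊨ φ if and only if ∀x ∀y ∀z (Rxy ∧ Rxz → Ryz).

◇q → □◇q

This is the Euclidean property; the standard corresponding axiom is 5: ◇q → □◇q.
Suppose ◇q→□◇q is valid. Take Rxy, Rxz and set V(q)={y}. Then ◇q at x, so □◇q at x, so ◇q at z, so some w with Rzw has q; w=y, i.e. Rzy. By symmetry of the argument, Ryz.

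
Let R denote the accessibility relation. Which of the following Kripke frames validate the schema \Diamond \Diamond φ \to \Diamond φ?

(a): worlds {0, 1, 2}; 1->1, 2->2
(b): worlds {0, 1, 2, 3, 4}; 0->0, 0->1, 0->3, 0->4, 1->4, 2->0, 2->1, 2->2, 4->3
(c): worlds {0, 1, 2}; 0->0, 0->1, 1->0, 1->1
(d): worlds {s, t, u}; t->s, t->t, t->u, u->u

(a), (c), (d)

The schema corresponds to a generalized confluence (Geach) condition: \forall x \forall y (x R^2 y \to \exists w (y = w \wedge xRw)).
(a): condition met.
(b): fails — 1R²3 but no w with 3=w and 1Rw.
(c): condition met.
(d): condition met.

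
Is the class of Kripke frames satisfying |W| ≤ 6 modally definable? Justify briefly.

If a class were modally definable it would be closed under disjoint unions (Goldblatt–Thomason).
Any modal formula valid on each of 7 disjoint one-world frames is valid on their disjoint union (validity is preserved under disjoint unions). Each one-world frame has |W|=1≤6, but the union has |W|=7.
So the class is not modally definable.

Not definable by any modal formula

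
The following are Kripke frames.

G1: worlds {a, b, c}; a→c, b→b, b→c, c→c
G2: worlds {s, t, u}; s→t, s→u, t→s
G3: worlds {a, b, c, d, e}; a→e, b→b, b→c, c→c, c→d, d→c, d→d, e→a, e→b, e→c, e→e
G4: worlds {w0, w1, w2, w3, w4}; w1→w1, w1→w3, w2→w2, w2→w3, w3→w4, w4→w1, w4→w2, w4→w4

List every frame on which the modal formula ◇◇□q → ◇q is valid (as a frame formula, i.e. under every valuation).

G1

The schema corresponds to a generalized confluence (Geach) condition: ∀x ∀y (xR²y → ∃w (yRw ∧ xRw)).
G1: satisfies the condition.
G2: fails — tR²u but no w with uRw and tRw.
G3: fails — aR²b but no w with bRw and aRw.
G4: fails — w1R²w3 but no w with w3Rw and w1Rw.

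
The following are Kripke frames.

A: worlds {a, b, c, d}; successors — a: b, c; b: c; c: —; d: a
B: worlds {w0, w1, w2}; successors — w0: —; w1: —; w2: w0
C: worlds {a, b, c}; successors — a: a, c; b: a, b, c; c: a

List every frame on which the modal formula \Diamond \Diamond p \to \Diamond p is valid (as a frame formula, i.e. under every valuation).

The schema corresponds to transitivity: \forall x \forall y \forall z (Rxy \wedge Ryz \to Rxz).
A: fails — Rda and Rac but not Rdc.
B: ✓.
C: fails — Rca and Rac but not Rcc.
Valid on: B.

B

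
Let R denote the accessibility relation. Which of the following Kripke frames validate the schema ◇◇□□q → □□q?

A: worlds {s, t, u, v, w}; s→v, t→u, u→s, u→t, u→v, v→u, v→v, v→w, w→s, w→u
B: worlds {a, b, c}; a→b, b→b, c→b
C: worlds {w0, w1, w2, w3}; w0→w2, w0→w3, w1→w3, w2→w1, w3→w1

B, C

This is the axiom for a generalized confluence (Geach) condition; its first-order frame correspondent is ∀x ∀y ∀z ((xR²y ∧ xR²z) → ∃w (yR²w ∧ z = w)).
A: fails — sR²w, sR²u but no w* with wR²w* and u=w*.
B: holds.
C: holds.
Valid on: B, C.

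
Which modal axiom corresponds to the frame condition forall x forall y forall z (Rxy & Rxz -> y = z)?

This is partial functionality; the standard corresponding axiom is CD: ◇q → □q.
Suppose ◇q→□q is valid. Take Rxy, Rxz and set V(q)={y}. Then ◇q at x, so □q at x, so q at z, i.e. z=y.

◇q → □q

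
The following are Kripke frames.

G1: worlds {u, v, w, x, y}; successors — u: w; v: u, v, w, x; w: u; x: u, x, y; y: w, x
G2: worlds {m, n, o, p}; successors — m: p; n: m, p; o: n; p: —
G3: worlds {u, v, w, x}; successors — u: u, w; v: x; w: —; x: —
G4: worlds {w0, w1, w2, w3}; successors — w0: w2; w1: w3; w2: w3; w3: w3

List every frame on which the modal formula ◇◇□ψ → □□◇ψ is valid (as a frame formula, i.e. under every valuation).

The schema corresponds to a generalized confluence (Geach) condition: ∀x ∀y ∀z ((xR²y ∧ xR²z) → ∃w (yRw ∧ zRw)).
G1: fails — vR²u, vR²w but no t with uRt and wRt.
G2: fails — nR²p, nR²p but no w with pRw and pRw.
G3: fails — uR²u, uR²w but no t with uRt and wRt.
G4: satisfies the condition.

G4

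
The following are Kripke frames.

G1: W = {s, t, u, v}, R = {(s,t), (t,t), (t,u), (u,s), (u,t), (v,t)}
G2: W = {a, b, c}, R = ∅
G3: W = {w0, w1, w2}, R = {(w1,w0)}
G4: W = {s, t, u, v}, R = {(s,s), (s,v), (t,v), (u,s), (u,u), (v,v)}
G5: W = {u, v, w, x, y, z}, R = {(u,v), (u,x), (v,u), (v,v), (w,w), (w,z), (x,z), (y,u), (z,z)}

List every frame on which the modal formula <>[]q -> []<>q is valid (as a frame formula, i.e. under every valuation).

Frame correspondent (Sahlqvist): forall x forall y forall z (Rxy & Rxz -> exists w (Ryw & Rzw)) — i.e. convergence.
G1: holds.
G2: holds.
G3: fails — Rw1w0 and Rw1w0 but w0 and w0 have no common successor.
G4: holds.
G5: fails — Ruv and Rux but v and x have no common successor.

G1, G2, G4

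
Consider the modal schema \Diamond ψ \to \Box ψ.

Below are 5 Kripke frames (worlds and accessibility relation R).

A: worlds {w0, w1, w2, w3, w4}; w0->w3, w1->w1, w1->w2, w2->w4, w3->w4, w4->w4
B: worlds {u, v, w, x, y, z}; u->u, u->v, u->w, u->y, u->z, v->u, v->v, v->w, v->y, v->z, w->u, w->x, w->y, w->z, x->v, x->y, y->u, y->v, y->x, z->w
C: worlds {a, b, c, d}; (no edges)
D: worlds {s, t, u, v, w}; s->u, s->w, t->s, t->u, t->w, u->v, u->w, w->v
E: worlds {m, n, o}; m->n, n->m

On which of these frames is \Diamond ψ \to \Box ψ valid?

C, E

The schema corresponds to partial functionality: \forall x \forall y \forall z (Rxy \wedge Rxz \to y = z).
A: fails — w1 sees both w1 and w2.
B: fails — u sees both u and v.
C: ✓.
D: fails — s sees both u and w.
E: ✓.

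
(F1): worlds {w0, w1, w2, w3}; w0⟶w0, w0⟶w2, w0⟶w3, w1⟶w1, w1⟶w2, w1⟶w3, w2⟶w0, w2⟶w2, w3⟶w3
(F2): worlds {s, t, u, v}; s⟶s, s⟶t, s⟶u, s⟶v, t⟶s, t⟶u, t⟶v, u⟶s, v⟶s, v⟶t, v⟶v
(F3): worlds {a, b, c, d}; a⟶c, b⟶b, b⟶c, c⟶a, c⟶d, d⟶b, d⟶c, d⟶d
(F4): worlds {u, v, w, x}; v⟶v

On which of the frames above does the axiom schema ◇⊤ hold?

The schema corresponds to seriality: ∀x ∃y Rxy.
(F1): holds.
(F2): holds.
(F3): holds.
(F4): fails — world u has no successor.
Valid on: (F1), (F2), (F3).

(F1), (F2), (F3)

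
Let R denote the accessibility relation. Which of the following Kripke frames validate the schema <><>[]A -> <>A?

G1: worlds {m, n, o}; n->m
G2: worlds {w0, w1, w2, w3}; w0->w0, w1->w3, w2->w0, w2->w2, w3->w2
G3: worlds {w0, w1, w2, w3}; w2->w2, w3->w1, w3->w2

This is the axiom for a generalized confluence (Geach) condition; its first-order frame correspondent is forall x forall y (x R^2 y -> exists w (yRw & xRw)).
G1: ✓.
G2: fails — w1R²w2 but no w with w2Rw and w1Rw.
G3: ✓.

G1, G3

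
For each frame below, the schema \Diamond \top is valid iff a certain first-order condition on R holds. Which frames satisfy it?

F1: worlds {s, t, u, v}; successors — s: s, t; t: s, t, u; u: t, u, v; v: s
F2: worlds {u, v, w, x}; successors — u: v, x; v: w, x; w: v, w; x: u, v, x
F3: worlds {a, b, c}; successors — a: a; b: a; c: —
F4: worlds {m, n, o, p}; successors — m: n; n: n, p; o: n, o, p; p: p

The schema corresponds to seriality: \forall x \exists y Rxy.
F1: holds.
F2: holds.
F3: fails — world c has no successor.
F4: holds.

F1, F2, F4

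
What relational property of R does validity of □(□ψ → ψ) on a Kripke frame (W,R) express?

This schema is the T□ axiom.
Its frame correspondent is shift-reflexivity — ∀x ∀y (Rxy → Ryy).

Shift-reflexivity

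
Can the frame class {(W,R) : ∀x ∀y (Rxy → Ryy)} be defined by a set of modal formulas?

Yes, by □(□q → q)

This is a Sahlqvist condition; the T□ axiom □(□q → q) defines it.
Suppose □(□q→q) is valid. Take Rxy and set V(q)={w : Ryw}. Then at y, □q holds; since □(□q→q) at x, □q→q at y, so q at y, i.e. Ryy.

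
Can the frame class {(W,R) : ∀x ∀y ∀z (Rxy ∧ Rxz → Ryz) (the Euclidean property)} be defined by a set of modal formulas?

Yes — defined by ◇p → □◇p

The condition is the Euclidean property. A defining modal formula is ◇p → □◇p.
Suppose ◇p→□◇p is valid. Take Rxy, Rxz and set V(p)={y}. Then ◇p at x, so □◇p at x, so ◇p at z, so some w with Rzw has p; w=y, i.e. Rzy. By symmetry of the argument, Ryz.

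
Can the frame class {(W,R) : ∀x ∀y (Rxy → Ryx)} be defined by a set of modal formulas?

Yes, by p → □◇p

Yes: it is symmetry, defined by the B schema p → □◇p.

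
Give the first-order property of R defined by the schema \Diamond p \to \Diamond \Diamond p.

This is a Sahlqvist (Geach-type) schema ◇^1□^0p → □^0◇^2p.
Minimal-valuation argument: fix x; take any y with xR^1y and any z with xR^0z. Set V(p) to the set of worlds R-reachable from y in exactly 0 steps. Then □^0p holds at y, so the antecedent holds at x; validity forces ◇^2p at z, giving a w with zR^2w and yR^0w.
First-order correspondent: \forall x \forall y (xRy \to \exists w (y = w \wedge x R^2 w)).

\forall x \forall y (xRy \to \exists w (y = w \wedge x R^2 w))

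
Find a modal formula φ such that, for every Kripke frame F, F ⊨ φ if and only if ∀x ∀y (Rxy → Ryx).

r → □◇r

A defining formula is r → □◇r (the B axiom).
Suppose r→□◇r is valid. Take Rxy and set V(r)={x}. Then r at x, so □◇r at x, so ◇r at y, so some z with Ryz has r; z=x, i.e. Ryx.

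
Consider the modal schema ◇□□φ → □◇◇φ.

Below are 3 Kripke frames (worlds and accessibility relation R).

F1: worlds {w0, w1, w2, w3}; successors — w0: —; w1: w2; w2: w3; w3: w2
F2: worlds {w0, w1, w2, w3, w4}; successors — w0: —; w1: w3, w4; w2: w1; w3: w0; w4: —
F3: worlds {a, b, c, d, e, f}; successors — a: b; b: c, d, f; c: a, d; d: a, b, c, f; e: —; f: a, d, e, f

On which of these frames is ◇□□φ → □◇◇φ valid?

The schema corresponds to a generalized confluence (Geach) condition: ∀x ∀y ∀z ((xRy ∧ xRz) → ∃w (yR²w ∧ zR²w)).
F1: condition met.
F2: fails — w1Rw3, w1Rw3 but no w with w3R²w and w3R²w.
F3: fails — fRa, fRe but no w with aR²w and eR²w.
Valid on: F1.

F1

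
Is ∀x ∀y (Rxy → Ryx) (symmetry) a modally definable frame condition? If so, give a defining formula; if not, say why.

Yes, by p → □◇p

Yes: it is symmetry, defined by the B schema p → □◇p.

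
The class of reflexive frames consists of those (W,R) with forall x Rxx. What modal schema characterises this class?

□ψ → ψ

The condition is reflexivity. The T schema □ψ → ψ defines it.
Suppose □ψ→ψ is valid. At any x set V(ψ)={w : Rxw}. Then □ψ holds at x, so ψ holds at x, i.e. Rxx.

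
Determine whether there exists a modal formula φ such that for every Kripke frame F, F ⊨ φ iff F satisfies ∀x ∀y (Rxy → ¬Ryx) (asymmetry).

Any modally definable frame class is closed under surjective bounded morphisms.
The 4-cycle (worlds 0,1,2,3 with 0→1→2→3→0) is asymmetric. Mapping every world to a single reflexive point • is a surjective bounded morphism, and the reflexive point is not asymmetric (R•• but asymmetry requires ¬R••).
So the class is not modally definable.

Not modally definable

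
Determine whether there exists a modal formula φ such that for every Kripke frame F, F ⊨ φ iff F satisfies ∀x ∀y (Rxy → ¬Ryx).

Modal frame validity is preserved under surjective bounded morphisms.
The 5-cycle (worlds s,t,u,v,w with s→t→u→v→w→s) is asymmetric. Mapping every world to a single reflexive point • is a surjective bounded morphism, and the reflexive point is not asymmetric (R•• but asymmetry requires ¬R••).
Hence asymmetry is not modally definable.

Not definable by any modal formula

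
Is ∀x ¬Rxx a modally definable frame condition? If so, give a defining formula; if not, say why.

If a class were modally definable it would be closed under surjective bounded morphisms (Goldblatt–Thomason).
The 4-cycle (worlds s,t,u,v with s→t→u→v→s) is irreflexive, and the map sending every world to a single reflexive point • is a surjective bounded morphism (forth: every edge maps to (•,•); back: every world has a successor). So any modal formula valid on the 4-cycle is also valid on the reflexive point, which is not irreflexive.
So the class is not modally definable.

No — not modally definable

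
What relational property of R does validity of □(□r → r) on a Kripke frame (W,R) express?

Suppose □(□r→r) is valid. Take Rxy and set V(r)={w : Ryw}. Then at y, □r holds; since □(□r→r) at x, □r→r at y, so r at y, i.e. Ryy.
The converse is a direct semantic check.
So the correspondent is shift-reflexivity.

shift-reflexivity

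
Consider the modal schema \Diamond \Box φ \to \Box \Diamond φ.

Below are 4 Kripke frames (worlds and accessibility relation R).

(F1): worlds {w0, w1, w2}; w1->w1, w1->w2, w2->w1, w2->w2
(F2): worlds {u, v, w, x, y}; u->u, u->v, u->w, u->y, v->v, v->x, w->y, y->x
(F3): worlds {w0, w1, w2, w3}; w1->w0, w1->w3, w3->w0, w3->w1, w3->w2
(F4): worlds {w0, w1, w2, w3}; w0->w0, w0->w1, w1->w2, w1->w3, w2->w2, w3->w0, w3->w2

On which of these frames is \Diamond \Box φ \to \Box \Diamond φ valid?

(F1)

This is the axiom for convergence; its first-order frame correspondent is \forall x \forall y \forall z (Rxy \wedge Rxz \to \exists w (Ryw \wedge Rzw)).
(F1): ✓.
(F2): fails — Ruv and Ruw but v and w have no common successor.
(F3): fails — Rw1w0 and Rw1w0 but w0 and w0 have no common successor.
(F4): fails — Rw0w1 and Rw0w0 but w1 and w0 have no common successor.
Valid on: (F1).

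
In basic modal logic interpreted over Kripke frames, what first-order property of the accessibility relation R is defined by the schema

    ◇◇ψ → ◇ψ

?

transitivity: ∀x ∀y ∀z (Rxy ∧ Ryz → Rxz)

Equivalently (dual form): □ψ → □□ψ.
Suppose □ψ→□□ψ is valid. Take Rxy, Ryz and set V(ψ)={w : Rxw}. Then □ψ at x, so □□ψ at x, so □ψ at y, so ψ at z, i.e. Rxz.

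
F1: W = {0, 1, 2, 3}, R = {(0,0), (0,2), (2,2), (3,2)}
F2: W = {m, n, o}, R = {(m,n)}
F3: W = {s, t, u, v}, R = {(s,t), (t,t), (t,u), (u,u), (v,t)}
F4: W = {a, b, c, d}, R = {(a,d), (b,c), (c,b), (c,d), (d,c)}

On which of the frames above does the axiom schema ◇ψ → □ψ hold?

F2

The schema corresponds to partial functionality: ∀x ∀y ∀z (Rxy ∧ Rxz → y = z).
F1: fails — 0 sees both 0 and 2.
F2: satisfies the condition.
F3: fails — t sees both t and u.
F4: fails — c sees both b and d.
Valid on: F2.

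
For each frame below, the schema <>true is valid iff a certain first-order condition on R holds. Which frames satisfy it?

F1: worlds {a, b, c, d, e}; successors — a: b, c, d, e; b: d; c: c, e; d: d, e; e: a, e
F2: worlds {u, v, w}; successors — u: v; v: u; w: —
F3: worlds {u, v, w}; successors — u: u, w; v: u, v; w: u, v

The schema corresponds to seriality: forall x exists y Rxy.
F1: condition met.
F2: fails — world w has no successor.
F3: condition met.
Valid on: F1, F3.

F1, F3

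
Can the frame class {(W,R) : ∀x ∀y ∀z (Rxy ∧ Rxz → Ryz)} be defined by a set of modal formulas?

Yes: it is the Euclidean property, defined by the 5 schema ◇p → □◇p.
Suppose ◇p→□◇p is valid. Take Rxy, Rxz and set V(p)={y}. Then ◇p at x, so □◇p at x, so ◇p at z, so some w with Rzw has p; w=y, i.e. Rzy. By symmetry of the argument, Ryz.

Yes, by ◇p → □◇p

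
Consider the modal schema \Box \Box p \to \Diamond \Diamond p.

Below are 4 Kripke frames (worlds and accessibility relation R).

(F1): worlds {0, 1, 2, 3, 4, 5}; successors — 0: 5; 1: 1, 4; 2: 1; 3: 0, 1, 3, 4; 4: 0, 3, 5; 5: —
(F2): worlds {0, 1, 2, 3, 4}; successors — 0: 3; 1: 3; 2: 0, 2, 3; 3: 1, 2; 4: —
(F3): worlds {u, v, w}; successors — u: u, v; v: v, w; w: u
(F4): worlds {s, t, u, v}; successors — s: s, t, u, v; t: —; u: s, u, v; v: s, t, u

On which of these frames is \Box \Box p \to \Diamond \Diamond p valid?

(F3)

The schema corresponds to a generalized confluence (Geach) condition: \forall x \exists w (x R^2 w \wedge x R^2 w).
(F1): fails — at 0 but no w with 0R²w and 0R²w.
(F2): fails — at 4 but no w with 4R²w and 4R²w.
(F3): satisfies the condition.
(F4): fails — at t but no w with tR²w and tR²w.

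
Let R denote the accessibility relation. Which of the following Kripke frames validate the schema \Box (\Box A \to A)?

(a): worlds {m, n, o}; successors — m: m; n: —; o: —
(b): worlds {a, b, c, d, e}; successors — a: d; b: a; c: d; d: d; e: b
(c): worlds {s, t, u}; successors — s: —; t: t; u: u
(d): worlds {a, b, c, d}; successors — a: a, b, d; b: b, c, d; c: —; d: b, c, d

(a), (c)

The schema corresponds to shift-reflexivity: \forall x \forall y (Rxy \to Ryy).
(a): ✓.
(b): fails — Reb but not Rbb.
(c): ✓.
(d): fails — Rbc but not Rcc.
Valid on: (a), (c).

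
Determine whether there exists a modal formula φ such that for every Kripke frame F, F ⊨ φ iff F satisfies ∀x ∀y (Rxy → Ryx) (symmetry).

Yes: it is symmetry, defined by the B schema q → □◇q.
Suppose q→□◇q is valid. Take Rxy and set V(q)={x}. Then q at x, so □◇q at x, so ◇q at y, so some z with Ryz has q; z=x, i.e. Ryx.

Yes — defined by q → □◇q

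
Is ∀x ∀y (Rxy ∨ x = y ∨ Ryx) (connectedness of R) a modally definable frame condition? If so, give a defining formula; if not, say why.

Any modally definable frame class is closed under disjoint unions.
Take 3 disjoint single-world reflexive frames: each is trivially connected, but their disjoint union has 3 worlds with no edge between distinct components, so it is not connected.
So no modal formula (or set of formulas) defines exactly the connected frames.

Not definable by any modal formula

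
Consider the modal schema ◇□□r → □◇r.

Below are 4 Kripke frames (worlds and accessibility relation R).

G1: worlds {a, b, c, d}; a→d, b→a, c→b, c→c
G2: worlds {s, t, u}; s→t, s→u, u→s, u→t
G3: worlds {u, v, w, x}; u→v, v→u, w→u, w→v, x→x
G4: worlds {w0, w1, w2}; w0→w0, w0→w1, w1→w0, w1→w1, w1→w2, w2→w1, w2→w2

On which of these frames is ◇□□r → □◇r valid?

G4

Frame correspondent (Sahlqvist): ∀x ∀y ∀z ((xRy ∧ xRz) → ∃w (yR²w ∧ zRw)) — i.e. a generalized confluence (Geach) condition.
G1: fails — aRd, aRd but no w with dR²w and dRw.
G2: fails — sRt, sRt but no w with tR²w and tRw.
G3: fails — uRv, uRv but no t with vR²t and vRt.
G4: satisfies the condition.
Valid on: G4.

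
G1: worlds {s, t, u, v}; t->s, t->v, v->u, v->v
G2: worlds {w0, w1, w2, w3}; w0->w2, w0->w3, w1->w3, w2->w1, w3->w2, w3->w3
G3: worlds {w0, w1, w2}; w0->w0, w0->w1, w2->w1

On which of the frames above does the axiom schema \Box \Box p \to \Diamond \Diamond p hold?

Frame correspondent (Sahlqvist): \forall x \exists w (x R^2 w \wedge x R^2 w) — i.e. a generalized confluence (Geach) condition.
G1: fails — at s but no w with sR²w and sR²w.
G2: holds.
G3: fails — at w1 but no w with w1R²w and w1R²w.

G2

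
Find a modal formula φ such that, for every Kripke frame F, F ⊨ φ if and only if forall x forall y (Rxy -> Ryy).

The condition is shift-reflexivity. The T□ schema □(□q → q) defines it.
Suppose □(□q→q) is valid. Take Rxy and set V(q)={w : Ryw}. Then at y, □q holds; since □(□q→q) at x, □q→q at y, so q at y, i.e. Ryy.

□(□q → q)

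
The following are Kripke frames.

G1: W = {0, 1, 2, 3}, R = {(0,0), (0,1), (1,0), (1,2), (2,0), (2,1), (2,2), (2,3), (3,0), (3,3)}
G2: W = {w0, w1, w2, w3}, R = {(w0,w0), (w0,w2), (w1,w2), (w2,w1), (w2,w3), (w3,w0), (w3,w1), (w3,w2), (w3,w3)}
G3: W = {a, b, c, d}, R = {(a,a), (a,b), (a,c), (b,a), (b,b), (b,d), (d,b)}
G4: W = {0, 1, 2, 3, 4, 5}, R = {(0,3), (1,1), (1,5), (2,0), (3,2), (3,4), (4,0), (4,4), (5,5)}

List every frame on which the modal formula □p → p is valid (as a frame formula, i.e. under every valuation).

none

The schema corresponds to reflexivity: ∀x Rxx.
G1: fails — world 1 does not see itself.
G2: fails — world w1 does not see itself.
G3: fails — world c does not see itself.
G4: fails — world 0 does not see itself.
Valid on no frame.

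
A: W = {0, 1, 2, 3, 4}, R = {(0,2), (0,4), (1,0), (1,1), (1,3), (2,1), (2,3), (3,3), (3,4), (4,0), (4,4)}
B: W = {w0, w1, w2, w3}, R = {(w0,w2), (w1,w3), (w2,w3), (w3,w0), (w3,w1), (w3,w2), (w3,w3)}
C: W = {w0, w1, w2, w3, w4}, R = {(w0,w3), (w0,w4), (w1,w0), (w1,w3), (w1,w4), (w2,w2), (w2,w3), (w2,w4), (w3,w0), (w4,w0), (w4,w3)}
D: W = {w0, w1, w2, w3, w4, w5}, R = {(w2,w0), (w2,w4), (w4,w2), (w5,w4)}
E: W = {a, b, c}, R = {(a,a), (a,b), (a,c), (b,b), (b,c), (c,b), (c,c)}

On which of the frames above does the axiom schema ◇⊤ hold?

This is the axiom for seriality; its first-order frame correspondent is ∀x ∃y Rxy.
A: ✓.
B: ✓.
C: ✓.
D: fails — world w0 has no successor.
E: ✓.
Valid on: A, B, C, E.

A, B, C, E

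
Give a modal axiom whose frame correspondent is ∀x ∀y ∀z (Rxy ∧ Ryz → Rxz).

□p → □□p

The condition is transitivity. The 4 schema □p → □□p defines it.
Suppose □p→□□p is valid. Take Rxy, Ryz and set V(p)={w : Rxw}. Then □p at x, so □□p at x, so □p at y, so p at z, i.e. Rxz.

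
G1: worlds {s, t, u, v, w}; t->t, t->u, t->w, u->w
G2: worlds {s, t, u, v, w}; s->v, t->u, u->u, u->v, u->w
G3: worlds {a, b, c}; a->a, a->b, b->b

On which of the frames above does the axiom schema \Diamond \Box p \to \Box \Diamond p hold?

G3

This is the axiom for convergence; its first-order frame correspondent is \forall x \forall y \forall z (Rxy \wedge Rxz \to \exists w (Ryw \wedge Rzw)).
G1: fails — Rtt and Rtw but t and w have no common successor.
G2: fails — Rsv and Rsv but v and v have no common successor.
G3: satisfies the condition.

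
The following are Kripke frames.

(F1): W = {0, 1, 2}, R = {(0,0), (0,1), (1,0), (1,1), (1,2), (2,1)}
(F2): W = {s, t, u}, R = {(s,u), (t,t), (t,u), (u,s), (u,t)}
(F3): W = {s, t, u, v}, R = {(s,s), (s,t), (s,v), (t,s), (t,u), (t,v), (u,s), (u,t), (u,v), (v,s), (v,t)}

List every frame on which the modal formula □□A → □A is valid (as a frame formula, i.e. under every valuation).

The schema corresponds to density: ∀x ∀y (Rxy → ∃z (Rxz ∧ Rzy)).
(F1): satisfies the condition.
(F2): fails — Rus but no z with Ruz and Rzs.
(F3): fails — Rtu but no z with Rtz and Rzu.
Valid on: (F1).

(F1)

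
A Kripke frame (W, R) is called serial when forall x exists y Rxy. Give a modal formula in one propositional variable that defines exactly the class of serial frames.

A defining formula is □q → ◇q (the D axiom).
Suppose □q→◇q is valid. At any x set V(q)=W. Then □q at x, so ◇q at x, so x has a successor.

□q → ◇q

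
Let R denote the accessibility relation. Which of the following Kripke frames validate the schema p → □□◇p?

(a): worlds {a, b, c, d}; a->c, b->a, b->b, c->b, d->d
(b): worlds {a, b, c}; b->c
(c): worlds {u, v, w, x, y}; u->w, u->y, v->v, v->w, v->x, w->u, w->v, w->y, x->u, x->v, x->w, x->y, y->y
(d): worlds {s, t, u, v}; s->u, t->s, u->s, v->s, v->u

(b)

Frame correspondent (Sahlqvist): ∀x ∀z (xR²z → ∃w (x = w ∧ zRw)) — i.e. a generalized confluence (Geach) condition.
(a): fails — bR²a but no w with b=w and aRw.
(b): condition met.
(c): fails — uR²u but no t with u=t and uRt.
(d): fails — sR²s but no w with s=w and sRw.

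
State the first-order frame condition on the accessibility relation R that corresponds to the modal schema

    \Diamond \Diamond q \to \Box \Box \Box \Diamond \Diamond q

This is a Sahlqvist (Geach-type) schema ◇^2□^0q → □^3◇^2q.
Minimal-valuation argument: fix x; take any y with xR^2y and any z with xR^3z. Set V(q) to the set of worlds R-reachable from y in exactly 0 steps. Then □^0q holds at y, so the antecedent holds at x; validity forces ◇^2q at z, giving a w with zR^2w and yR^0w.
First-order correspondent: \forall x \forall y \forall z ((x R^2 y \wedge x R^3 z) \to \exists w (y = w \wedge z R^2 w)).

\forall x \forall y \forall z ((x R^2 y \wedge x R^3 z) \to \exists w (y = w \wedge z R^2 w))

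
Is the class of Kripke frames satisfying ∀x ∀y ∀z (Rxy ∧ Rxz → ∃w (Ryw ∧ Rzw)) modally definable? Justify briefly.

Yes: it is convergence, defined by the .2 schema ◇□r → □◇r.

Yes — defined by ◇□r → □◇r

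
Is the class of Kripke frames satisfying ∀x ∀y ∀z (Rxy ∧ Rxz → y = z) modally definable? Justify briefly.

Definable; ◇p → □p defines it

Yes: it is partial functionality, defined by the CD schema ◇p → □p.
Suppose ◇p→□p is valid. Take Rxy, Rxz and set V(p)={y}. Then ◇p at x, so □p at x, so p at z, i.e. z=y.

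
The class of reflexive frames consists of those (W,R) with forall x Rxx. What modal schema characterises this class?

□q → q

The condition is reflexivity. The T schema □q → q defines it.
Suppose □q→q is valid. At any x set V(q)={w : Rxw}. Then □q holds at x, so q holds at x, i.e. Rxx.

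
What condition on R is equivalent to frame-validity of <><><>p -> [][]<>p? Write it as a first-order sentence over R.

This is a Sahlqvist (Geach-type) schema ◇^3□^0p → □^2◇^1p.
First-order correspondent: forall x forall y forall z ((x R^3 y & x R^2 z) -> exists w (y = w & zRw)).

forall x forall y forall z ((x R^3 y & x R^2 z) -> exists w (y = w & zRw))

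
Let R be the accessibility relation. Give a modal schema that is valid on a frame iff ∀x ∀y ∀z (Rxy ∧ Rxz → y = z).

◇r → □r

A defining formula is ◇r → □r (the CD axiom).
Suppose ◇r→□r is valid. Take Rxy, Rxz and set V(r)={y}. Then ◇r at x, so □r at x, so r at z, i.e. z=y.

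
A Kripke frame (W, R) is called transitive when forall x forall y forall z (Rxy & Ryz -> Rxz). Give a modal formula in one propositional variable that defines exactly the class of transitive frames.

A defining formula is □r → □□r (the 4 axiom).
Suppose □r→□□r is valid. Take Rxy, Ryz and set V(r)={w : Rxw}. Then □r at x, so □□r at x, so □r at y, so r at z, i.e. Rxz.

□r → □□r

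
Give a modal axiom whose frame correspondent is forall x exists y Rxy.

□q → ◇q

A defining formula is □q → ◇q (the D axiom).
Suppose □q→◇q is valid. At any x set V(q)=W. Then □q at x, so ◇q at x, so x has a successor.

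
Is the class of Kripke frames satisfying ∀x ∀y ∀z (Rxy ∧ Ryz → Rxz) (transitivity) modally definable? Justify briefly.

This is a Sahlqvist condition; the 4 axiom □r → □□r defines it.
Suppose □r→□□r is valid. Take Rxy, Ryz and set V(r)={w : Rxw}. Then □r at x, so □□r at x, so □r at y, so r at z, i.e. Rxz.

Yes, by □r → □□r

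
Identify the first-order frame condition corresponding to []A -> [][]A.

Transitivity

Suppose □A→□□A is valid. Take Rxy, Ryz and set V(A)={w : Rxw}. Then □A at x, so □□A at x, so □A at y, so A at z, i.e. Rxz.
The converse is a direct semantic check.
So the correspondent is transitivity.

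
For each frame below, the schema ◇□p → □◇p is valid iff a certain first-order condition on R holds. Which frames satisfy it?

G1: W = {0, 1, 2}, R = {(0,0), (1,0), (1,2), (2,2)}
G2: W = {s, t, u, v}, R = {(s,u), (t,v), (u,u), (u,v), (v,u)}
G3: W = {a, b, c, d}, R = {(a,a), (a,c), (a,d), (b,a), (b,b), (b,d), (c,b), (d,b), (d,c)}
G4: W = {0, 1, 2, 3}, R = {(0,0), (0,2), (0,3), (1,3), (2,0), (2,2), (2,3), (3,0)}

Frame correspondent (Sahlqvist): ∀x ∀y ∀z (Rxy ∧ Rxz → ∃w (Ryw ∧ Rzw)) — i.e. convergence.
G1: fails — R10 and R12 but 0 and 2 have no common successor.
G2: ✓.
G3: fails — Raa and Rac but a and c have no common successor.
G4: ✓.

G2, G4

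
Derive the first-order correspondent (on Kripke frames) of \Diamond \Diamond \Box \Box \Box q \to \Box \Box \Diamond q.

\forall x \forall y \forall z ((x R^2 y \wedge x R^2 z) \to \exists w (y R^3 w \wedge zRw))

This is a Sahlqvist (Geach-type) schema ◇^2□^3q → □^2◇^1q.
Minimal-valuation argument: fix x; take any y with xR^2y and any z with xR^2z. Set V(q) to the set of worlds R-reachable from y in exactly 3 steps. Then □^3q holds at y, so the antecedent holds at x; validity forces ◇^1q at z, giving a w with zR^1w and yR^3w.
First-order correspondent: \forall x \forall y \forall z ((x R^2 y \wedge x R^2 z) \to \exists w (y R^3 w \wedge zRw)).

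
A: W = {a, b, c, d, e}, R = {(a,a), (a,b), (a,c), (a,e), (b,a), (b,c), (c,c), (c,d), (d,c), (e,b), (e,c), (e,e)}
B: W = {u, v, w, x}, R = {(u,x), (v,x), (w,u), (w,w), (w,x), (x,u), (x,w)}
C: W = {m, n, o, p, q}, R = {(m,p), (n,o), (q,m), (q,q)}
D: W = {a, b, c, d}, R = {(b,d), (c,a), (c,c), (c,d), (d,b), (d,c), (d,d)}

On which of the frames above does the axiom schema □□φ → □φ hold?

The schema corresponds to density: ∀x ∀y (Rxy → ∃z (Rxz ∧ Rzy)).
A: condition met.
B: fails — Rvx but no z with Rvz and Rzx.
C: fails — Rno but no z with Rnz and Rzo.
D: condition met.

A, D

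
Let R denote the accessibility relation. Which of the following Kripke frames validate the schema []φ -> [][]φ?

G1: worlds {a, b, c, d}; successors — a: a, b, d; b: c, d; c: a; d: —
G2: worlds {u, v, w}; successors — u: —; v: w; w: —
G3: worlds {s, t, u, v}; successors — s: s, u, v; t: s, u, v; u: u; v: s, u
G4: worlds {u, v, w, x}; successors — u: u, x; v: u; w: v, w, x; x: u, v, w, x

This is the axiom for transitivity; its first-order frame correspondent is forall x forall y forall z (Rxy & Ryz -> Rxz).
G1: fails — Rbc and Rca but not Rba.
G2: satisfies the condition.
G3: fails — Rvs and Rsv but not Rvv.
G4: fails — Rwx and Rxu but not Rwu.

G2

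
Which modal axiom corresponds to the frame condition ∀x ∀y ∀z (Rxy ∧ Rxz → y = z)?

This is partial functionality; the standard corresponding axiom is CD: ◇p → □p.

◇p → □p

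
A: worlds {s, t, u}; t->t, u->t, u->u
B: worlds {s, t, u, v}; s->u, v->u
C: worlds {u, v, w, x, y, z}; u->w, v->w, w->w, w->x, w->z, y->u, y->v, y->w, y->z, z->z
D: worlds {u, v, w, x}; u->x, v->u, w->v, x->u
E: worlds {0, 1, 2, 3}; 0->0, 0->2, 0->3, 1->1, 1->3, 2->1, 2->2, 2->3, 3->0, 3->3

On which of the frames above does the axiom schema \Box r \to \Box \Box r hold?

A, B

This is the axiom for transitivity; its first-order frame correspondent is \forall x \forall y \forall z (Rxy \wedge Ryz \to Rxz).
A: satisfies the condition.
B: satisfies the condition.
C: fails — Ruw and Rwx but not Rux.
D: fails — Rvu and Rux but not Rvx.
E: fails — R02 and R21 but not R01.
Valid on: A, B.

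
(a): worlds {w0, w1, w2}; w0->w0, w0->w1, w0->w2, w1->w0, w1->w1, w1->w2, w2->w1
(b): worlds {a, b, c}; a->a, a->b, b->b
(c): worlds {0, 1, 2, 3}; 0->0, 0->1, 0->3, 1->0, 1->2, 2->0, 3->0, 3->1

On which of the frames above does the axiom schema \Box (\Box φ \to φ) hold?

Frame correspondent (Sahlqvist): \forall x \forall y (Rxy \to Ryy) — i.e. shift-reflexivity.
(a): fails — Rw1w2 but not Rw2w2.
(b): holds.
(c): fails — R31 but not R11.

(b)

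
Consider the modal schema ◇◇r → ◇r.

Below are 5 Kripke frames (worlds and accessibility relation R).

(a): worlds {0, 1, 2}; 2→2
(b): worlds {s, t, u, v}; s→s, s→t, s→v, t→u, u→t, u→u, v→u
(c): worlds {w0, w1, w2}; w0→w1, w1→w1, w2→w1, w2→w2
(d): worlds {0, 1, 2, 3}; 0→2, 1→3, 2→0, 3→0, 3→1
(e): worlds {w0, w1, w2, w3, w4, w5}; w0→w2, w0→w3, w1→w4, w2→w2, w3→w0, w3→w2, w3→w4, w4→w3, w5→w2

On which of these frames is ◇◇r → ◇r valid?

(a), (c)

This is the axiom for transitivity; its first-order frame correspondent is ∀x ∀y ∀z (Rxy ∧ Ryz → Rxz).
(a): ✓.
(b): fails — Rvu and Rut but not Rvt.
(c): ✓.
(d): fails — R31 and R13 but not R33.
(e): fails — Rw3w0 and Rw0w3 but not Rw3w3.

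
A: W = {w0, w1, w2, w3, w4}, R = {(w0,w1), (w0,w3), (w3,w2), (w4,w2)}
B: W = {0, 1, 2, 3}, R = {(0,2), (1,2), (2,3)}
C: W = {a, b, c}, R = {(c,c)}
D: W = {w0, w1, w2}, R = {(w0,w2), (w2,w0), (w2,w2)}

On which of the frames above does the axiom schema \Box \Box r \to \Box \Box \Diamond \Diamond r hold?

C, D

Frame correspondent (Sahlqvist): \forall x \forall z (x R^2 z \to \exists w (x R^2 w \wedge z R^2 w)) — i.e. a generalized confluence (Geach) condition.
A: fails — w0R²w2 but no w with w0R²w and w2R²w.
B: fails — 0R²3 but no w with 0R²w and 3R²w.
C: ✓.
D: ✓.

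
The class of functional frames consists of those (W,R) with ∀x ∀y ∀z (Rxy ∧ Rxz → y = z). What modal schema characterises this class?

◇p → □p

The condition is partial functionality. The CD schema ◇p → □p defines it.
Suppose ◇p→□p is valid. Take Rxy, Rxz and set V(p)={y}. Then ◇p at x, so □p at x, so p at z, i.e. z=y.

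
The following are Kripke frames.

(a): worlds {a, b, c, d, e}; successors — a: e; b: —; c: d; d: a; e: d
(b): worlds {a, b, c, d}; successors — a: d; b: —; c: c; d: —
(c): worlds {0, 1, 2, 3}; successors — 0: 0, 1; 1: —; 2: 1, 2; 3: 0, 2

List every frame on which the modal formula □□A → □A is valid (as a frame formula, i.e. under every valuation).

Frame correspondent (Sahlqvist): ∀x ∀y (Rxy → ∃z (Rxz ∧ Rzy)) — i.e. density.
(a): fails — Red but no z with Rez and Rzd.
(b): fails — Rad but no z with Raz and Rzd.
(c): holds.
Valid on: (c).

(c)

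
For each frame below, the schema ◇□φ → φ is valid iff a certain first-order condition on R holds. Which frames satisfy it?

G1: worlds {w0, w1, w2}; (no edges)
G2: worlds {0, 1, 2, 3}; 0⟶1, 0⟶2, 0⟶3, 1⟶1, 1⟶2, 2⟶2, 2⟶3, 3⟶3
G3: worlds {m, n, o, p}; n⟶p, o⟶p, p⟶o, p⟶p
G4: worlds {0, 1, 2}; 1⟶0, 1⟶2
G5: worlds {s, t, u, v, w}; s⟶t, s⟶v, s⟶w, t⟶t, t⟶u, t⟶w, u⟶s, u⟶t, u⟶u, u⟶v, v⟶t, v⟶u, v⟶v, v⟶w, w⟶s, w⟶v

Frame correspondent (Sahlqvist): ∀x ∀y (Rxy → Ryx) — i.e. symmetry.
G1: holds.
G2: fails — R02 but not R20.
G3: fails — Rnp but not Rpn.
G4: fails — R12 but not R21.
G5: fails — Rus but not Rsu.

G1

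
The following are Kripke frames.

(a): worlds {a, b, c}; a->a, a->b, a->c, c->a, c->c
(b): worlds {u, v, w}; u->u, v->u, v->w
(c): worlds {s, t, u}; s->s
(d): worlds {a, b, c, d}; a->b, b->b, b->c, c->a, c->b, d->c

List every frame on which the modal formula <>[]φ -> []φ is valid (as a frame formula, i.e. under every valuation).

The schema corresponds to the Euclidean property: forall x forall y forall z (Rxy & Rxz -> Ryz).
(a): fails — Rab and Rab but not Rbb.
(b): fails — Rvu and Rvw but not Ruw.
(c): holds.
(d): fails — Rbc and Rbc but not Rcc.
Valid on: (c).

(c)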